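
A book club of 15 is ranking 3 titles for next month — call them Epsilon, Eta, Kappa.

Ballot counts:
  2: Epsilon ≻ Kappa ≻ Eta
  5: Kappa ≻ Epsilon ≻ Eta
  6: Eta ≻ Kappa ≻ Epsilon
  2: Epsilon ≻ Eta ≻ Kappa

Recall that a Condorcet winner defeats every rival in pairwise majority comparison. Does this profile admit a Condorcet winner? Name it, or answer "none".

none

Pairwise majorities:
Epsilon vs Eta: Epsilon, 9–6.
Epsilon vs Kappa: Kappa wins 11–4.
Eta vs Kappa: 6+2 = 8 for Eta, 7 for Kappa — Eta by 8–7.
No book is unbeaten: Epsilon loses to Kappa; Eta loses to Epsilon; Kappa loses to Eta. In particular Epsilon → Eta → Kappa → Epsilon is a majority cycle — no Condorcet winner exists.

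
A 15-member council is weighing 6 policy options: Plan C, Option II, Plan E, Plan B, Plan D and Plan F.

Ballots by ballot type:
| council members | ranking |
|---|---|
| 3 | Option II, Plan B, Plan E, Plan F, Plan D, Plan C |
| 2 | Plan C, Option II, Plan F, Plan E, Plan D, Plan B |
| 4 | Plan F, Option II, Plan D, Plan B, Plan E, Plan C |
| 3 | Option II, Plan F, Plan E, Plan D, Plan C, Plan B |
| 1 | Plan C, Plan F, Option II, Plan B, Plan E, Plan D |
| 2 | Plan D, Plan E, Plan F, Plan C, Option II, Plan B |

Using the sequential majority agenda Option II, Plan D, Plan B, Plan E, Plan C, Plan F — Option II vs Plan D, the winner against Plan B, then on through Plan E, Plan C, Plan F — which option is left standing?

Option II

Round 1: Option II vs Plan D — 13–2, Option II advances.
Round 2: Option II vs Plan B — 15–0, Option II advances.
Round 3: Option II vs Plan E — 13–2, Option II advances.
Round 4: Option II vs Plan C — 10–5, Option II advances.
Round 5: Option II vs Plan F — 8–7, Option II advances.
The agenda winner is Option II.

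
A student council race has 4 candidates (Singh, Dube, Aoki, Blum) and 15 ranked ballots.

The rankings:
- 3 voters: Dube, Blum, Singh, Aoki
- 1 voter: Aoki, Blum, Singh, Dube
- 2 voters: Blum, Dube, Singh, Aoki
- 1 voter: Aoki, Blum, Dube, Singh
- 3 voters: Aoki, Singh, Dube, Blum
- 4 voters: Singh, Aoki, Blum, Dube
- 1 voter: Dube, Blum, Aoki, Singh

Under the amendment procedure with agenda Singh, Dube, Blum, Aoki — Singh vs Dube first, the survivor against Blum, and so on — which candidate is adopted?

Aoki

Round 1: Singh vs Dube — 8–7, Singh advances.
Round 2: Singh vs Blum — 7–8, Blum advances.
Round 3: Blum vs Aoki — 6–9, Aoki advances.
The agenda winner is Aoki.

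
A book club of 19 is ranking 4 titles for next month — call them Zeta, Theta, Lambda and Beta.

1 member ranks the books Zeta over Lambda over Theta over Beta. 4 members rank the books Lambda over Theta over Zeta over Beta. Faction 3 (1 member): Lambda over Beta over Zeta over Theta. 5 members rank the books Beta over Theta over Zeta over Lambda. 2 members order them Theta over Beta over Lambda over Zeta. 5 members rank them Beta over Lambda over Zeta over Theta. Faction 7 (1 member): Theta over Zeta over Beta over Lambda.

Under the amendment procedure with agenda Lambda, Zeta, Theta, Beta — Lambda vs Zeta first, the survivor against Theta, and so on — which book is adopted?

Beta

Round 1: Lambda vs Zeta — 12–7, Lambda advances.
Round 2: Lambda vs Theta — 11–8, Lambda advances.
Round 3: Lambda vs Beta — 6–13, Beta advances.
The agenda winner is Beta.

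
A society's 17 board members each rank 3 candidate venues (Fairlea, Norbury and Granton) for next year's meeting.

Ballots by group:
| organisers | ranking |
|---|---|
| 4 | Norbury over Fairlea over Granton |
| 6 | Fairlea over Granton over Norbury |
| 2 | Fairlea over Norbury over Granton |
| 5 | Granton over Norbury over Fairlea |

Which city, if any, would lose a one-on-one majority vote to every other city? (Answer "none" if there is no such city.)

none

Pairwise majorities:
Fairlea vs Norbury: Fairlea preferred on 6+2 = 8 ballots; Norbury wins 9–8.
Fairlea vs Granton: Fairlea, 12–5.
Norbury–Granton: Granton 11–6.
Every city wins at least one matchup (Fairlea beats Granton; Norbury beats Fairlea; Granton beats Norbury), so there is no Condorcet loser.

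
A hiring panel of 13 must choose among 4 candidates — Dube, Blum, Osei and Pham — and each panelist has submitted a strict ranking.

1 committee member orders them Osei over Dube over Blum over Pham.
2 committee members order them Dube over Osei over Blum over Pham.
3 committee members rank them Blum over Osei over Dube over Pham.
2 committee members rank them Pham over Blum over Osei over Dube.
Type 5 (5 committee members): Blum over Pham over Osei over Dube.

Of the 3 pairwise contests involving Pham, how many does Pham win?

Pham against each rival (13 committee members):
Pham vs Dube: Pham preferred on 2+5 = 7 ballots; Pham wins 7–6.
Pham vs Blum: Pham preferred on 2 ballots; Blum wins 11–2.
Pham vs Osei: Pham preferred on 2+5 = 7 ballots; Pham wins 7–6.
Pham beats Dube, Osei; loses to Blum — 2 pairwise wins.

2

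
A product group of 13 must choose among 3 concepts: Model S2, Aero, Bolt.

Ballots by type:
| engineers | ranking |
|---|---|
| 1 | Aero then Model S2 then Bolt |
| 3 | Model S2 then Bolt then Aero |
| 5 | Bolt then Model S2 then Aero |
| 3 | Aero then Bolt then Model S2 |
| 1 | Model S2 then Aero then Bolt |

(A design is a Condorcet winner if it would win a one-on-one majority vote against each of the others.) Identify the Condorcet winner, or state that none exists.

Bolt

Check each pair by majority over 13 ballots:
Model S2 vs Aero: Model S2, 9–4.
Model S2–Bolt: Bolt 8–5.
Aero–Bolt: Bolt 8–5.
Only Bolt has no losses; Bolt is the Condorcet winner.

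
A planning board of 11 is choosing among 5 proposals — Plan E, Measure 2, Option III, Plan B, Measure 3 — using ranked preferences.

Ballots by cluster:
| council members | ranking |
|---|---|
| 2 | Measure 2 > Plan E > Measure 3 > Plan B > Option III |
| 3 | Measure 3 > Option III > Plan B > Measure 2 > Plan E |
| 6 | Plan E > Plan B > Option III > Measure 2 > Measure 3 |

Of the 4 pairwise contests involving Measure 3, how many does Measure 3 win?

0

Measure 3 against each rival (11 council members):
Measure 3 vs Plan E: Plan E wins 8–3.
Measure 3–Measure 2: Measure 2 8–3.
Measure 3 vs Option III: Option III wins 6–5.
Measure 3 vs Plan B: Plan B wins 6–5.
Measure 3 beats no one; loses to Plan E, Measure 2, Option III, Plan B — 0 pairwise wins.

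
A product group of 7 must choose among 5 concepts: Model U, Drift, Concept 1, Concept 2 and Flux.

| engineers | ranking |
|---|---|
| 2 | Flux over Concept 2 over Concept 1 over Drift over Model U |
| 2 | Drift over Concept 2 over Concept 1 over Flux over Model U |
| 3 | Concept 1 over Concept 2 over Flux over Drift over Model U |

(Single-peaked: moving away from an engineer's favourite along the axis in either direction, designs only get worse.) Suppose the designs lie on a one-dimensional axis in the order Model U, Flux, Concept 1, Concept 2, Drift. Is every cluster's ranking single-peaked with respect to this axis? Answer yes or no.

Axis positions: Model U=1, Flux=2, Concept 1=3, Concept 2=4, Drift=5.
Cluster 1: ranking walks positions 2-4-3-5-1; Concept 2 is ranked above Concept 1 even though Concept 1 lies between Concept 2 and the peak Flux on the axis — preferences dip and rise again. Not single-peaked.
Cluster 2 (peak Drift at position 5): ranking walks positions 5-4-3-2-1, expanding outward from the peak — single-peaked.
Cluster 3 (peak Concept 1 at position 3): ranking walks positions 3-4-2-5-1, expanding outward from the peak — single-peaked.
Cluster 1 violates single-peakedness, so the profile is not single-peaked on this axis.

no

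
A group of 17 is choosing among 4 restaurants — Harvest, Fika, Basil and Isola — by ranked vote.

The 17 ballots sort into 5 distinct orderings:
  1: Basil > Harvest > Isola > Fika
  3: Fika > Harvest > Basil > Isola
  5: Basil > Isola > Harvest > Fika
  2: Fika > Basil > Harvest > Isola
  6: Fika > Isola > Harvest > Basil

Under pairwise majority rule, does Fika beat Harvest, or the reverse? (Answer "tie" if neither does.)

Fika

Ballots ranking Fika above Harvest: 3 + 2 + 6 = 11.
Ballots ranking Harvest above Fika: 17 − 11 = 6.
Fika wins the head-to-head 11–6.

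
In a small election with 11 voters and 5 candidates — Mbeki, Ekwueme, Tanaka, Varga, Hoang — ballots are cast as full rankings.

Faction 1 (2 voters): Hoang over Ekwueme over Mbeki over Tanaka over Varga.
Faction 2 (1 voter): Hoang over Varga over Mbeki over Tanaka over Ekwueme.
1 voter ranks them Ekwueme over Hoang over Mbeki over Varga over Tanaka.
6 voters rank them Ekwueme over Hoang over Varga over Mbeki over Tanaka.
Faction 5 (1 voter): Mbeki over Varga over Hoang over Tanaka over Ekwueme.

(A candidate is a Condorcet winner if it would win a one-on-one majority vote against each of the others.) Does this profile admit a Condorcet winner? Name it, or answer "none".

Check each pair by majority over 11 ballots:
Mbeki–Ekwueme: Ekwueme 9–2.
Mbeki vs Tanaka: Mbeki wins 11–0.
Mbeki vs Varga: Varga wins 7–4.
Mbeki vs Hoang: Hoang, 10–1.
Ekwueme vs Tanaka: Ekwueme, 9–2.
Ekwueme vs Varga: Ekwueme wins 9–2.
Ekwueme vs Hoang: Ekwueme wins 7–4.
Tanaka–Varga: Varga 9–2.
Tanaka vs Hoang: Hoang, 11–0.
Varga–Hoang: Hoang 10–1.
Only Ekwueme has no losses; Ekwueme is the Condorcet winner.

Ekwueme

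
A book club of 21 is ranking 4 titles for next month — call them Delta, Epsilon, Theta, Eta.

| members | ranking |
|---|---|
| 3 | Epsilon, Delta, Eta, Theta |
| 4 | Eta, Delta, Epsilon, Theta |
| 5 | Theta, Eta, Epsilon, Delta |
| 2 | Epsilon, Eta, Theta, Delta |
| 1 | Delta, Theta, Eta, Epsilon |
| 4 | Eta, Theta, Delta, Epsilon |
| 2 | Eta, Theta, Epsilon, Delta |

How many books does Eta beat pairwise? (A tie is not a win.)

Eta against each rival (21 members):
Eta vs Delta: Eta, 17–4.
Eta vs Epsilon: Eta preferred on 4+5+1+4+2 = 16 ballots; Eta wins 16–5.
Eta vs Theta: Eta wins 15–6.
Eta beats Delta, Epsilon, Theta — 3 pairwise wins.

3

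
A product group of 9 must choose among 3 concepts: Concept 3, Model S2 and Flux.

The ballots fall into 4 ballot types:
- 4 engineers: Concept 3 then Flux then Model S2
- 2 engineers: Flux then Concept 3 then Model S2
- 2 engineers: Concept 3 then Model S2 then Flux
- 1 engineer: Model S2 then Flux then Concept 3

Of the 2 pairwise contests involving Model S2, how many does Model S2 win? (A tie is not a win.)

0

Model S2 against each rival (9 engineers):
Model S2 vs Concept 3: Concept 3, 8–1.
Model S2–Flux: Flux 6–3.
Model S2 beats no one; loses to Concept 3, Flux — 0 pairwise wins.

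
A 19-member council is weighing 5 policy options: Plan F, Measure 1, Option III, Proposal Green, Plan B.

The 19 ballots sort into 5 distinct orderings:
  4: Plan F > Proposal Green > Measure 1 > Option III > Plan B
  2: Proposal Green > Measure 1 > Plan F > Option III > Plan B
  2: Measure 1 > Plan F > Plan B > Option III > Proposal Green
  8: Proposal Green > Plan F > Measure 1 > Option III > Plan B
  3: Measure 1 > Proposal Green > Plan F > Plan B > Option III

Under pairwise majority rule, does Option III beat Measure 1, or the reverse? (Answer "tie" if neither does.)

No ballot ranks Option III above Measure 1: 0.
Ballots ranking Measure 1 above Option III: 19 − 0 = 19.
Measure 1 wins the head-to-head 19–0.

Measure 1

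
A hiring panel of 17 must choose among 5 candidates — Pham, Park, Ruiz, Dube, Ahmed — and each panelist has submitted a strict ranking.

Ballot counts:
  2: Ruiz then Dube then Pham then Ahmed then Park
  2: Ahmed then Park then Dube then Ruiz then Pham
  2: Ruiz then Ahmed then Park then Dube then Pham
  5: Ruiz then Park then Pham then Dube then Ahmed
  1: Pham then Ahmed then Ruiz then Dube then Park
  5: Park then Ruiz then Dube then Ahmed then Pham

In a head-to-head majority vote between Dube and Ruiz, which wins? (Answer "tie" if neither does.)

Ruiz

Ballots ranking Dube above Ruiz: 2.
Ballots ranking Ruiz above Dube: 17 − 2 = 15.
Ruiz wins the head-to-head 15–2.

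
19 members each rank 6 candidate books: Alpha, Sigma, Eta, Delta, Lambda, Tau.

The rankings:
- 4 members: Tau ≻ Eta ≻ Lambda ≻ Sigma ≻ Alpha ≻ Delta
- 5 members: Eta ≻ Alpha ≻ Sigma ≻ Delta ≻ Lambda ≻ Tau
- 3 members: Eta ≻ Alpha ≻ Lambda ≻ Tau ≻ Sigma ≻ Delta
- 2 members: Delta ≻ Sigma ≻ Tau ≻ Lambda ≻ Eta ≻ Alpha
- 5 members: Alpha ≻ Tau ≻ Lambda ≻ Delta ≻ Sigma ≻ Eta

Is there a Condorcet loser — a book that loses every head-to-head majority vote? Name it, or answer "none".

Pairwise majorities:
Alpha vs Sigma: 5+3+5 = 13 for Alpha, 6 for Sigma — Alpha by 13–6.
Alpha vs Eta: Alpha preferred on 5 ballots; Eta wins 14–5.
Alpha vs Delta: Alpha wins 17–2.
Alpha vs Lambda: Alpha, 13–6.
Alpha vs Tau: 13 to 6, Alpha.
Sigma vs Eta: Sigma preferred on 2+5 = 7 ballots; Eta wins 12–7.
Sigma vs Delta: Sigma is ranked higher on 4+5+3 = 12 ballots, Delta on 7. Sigma wins 12–7.
Sigma vs Lambda: 5+2 = 7 for Sigma, 12 for Lambda — Lambda by 12–7.
Sigma vs Tau: Sigma is ranked higher on 5+2 = 7 ballots, Tau on 12. Tau wins 12–7.
Eta vs Delta: Eta wins 12–7.
Eta vs Lambda: Eta preferred on 4+5+3 = 12 ballots; Eta wins 12–7.
Eta vs Tau: 8 to 11, Tau.
Delta vs Lambda: Lambda, 12–7.
Delta–Tau: Tau 12–7.
Lambda vs Tau: Tau wins 11–8.
Only Delta has no wins; Delta is the Condorcet loser.

Delta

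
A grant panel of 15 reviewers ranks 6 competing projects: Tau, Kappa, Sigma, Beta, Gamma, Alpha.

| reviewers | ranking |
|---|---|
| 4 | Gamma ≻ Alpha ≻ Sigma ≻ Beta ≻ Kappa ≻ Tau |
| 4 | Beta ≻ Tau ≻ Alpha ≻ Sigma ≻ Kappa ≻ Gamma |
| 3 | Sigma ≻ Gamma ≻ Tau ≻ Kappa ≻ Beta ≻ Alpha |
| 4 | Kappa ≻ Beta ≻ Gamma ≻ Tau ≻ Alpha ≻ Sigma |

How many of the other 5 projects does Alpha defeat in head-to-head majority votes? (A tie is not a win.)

2

Alpha against each rival (15 reviewers):
Alpha vs Tau: Tau wins 11–4.
Alpha–Kappa: Alpha 8–7.
Alpha vs Sigma: 12 to 3, Alpha.
Alpha vs Beta: Beta wins 11–4.
Alpha vs Gamma: Alpha preferred on 4 ballots; Gamma wins 11–4.
Alpha beats Kappa, Sigma; loses to Tau, Beta, Gamma — 2 pairwise wins.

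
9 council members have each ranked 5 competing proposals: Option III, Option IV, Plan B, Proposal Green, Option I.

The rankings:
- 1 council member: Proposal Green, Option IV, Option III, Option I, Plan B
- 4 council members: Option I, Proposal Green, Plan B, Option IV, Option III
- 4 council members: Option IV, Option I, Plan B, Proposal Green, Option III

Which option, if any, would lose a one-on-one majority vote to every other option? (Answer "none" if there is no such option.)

Head-to-head results (9 council members):
Option III vs Option IV: 0 to 9, Option IV.
Option III vs Plan B: 1 to 8, Plan B.
Option III–Proposal Green: Proposal Green 9–0.
Option III vs Option I: Option I, 8–1.
Option IV vs Plan B: 1+4 = 5 for Option IV, 4 for Plan B — Option IV by 5–4.
Option IV vs Proposal Green: Option IV is ranked higher on 4 ballots, Proposal Green on 5. Proposal Green wins 5–4.
Option IV vs Option I: 5 to 4, Option IV.
Plan B vs Proposal Green: 4 to 5, Proposal Green.
Plan B vs Option I: Plan B is ranked higher on 0 ballots, Option I on 9. Option I wins 9–0.
Proposal Green vs Option I: Option I wins 8–1.
Option III loses to every other option — it is the Condorcet loser.

Option III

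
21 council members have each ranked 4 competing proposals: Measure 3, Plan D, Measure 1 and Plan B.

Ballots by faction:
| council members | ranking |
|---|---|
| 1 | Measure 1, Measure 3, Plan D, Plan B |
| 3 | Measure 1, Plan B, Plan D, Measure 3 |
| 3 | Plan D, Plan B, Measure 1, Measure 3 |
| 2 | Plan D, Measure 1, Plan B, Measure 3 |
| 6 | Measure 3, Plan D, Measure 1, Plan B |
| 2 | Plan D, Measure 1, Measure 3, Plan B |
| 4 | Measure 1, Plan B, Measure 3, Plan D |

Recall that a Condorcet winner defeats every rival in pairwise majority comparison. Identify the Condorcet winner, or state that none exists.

none

Check each pair by majority over 21 ballots:
Measure 3 vs Plan D: 1+6+4 = 11 for Measure 3, 10 for Plan D — Measure 3 by 11–10.
Measure 3–Measure 1: Measure 1 15–6.
Measure 3 vs Plan B: Measure 3 is ranked higher on 1+6+2 = 9 ballots, Plan B on 12. Plan B wins 12–9.
Plan D–Measure 1: Plan D 13–8.
Plan D vs Plan B: 14 to 7, Plan D.
Measure 1 vs Plan B: Measure 1 is ranked higher on 1+3+2+6+2+4 = 18 ballots, Plan B on 3. Measure 1 wins 18–3.
Each option drops at least one matchup (Measure 3 loses to Measure 1; Plan D loses to Measure 3; Measure 1 loses to Plan D; Plan B loses to Plan D); the cycle Measure 3 beats Plan D beats Measure 1 beats Measure 3 rules out a Condorcet winner.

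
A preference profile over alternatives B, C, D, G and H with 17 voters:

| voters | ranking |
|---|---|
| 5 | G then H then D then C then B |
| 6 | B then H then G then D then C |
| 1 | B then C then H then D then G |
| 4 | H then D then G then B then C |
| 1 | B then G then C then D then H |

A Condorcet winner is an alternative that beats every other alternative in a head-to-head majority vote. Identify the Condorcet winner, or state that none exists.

Check each pair by majority over 17 ballots:
B vs C: B preferred on 6+1+4+1 = 12 ballots; B wins 12–5.
B vs D: D, 9–8.
B vs G: B preferred on 6+1+1 = 8 ballots; G wins 9–8.
B vs H: H, 9–8.
C vs D: 2 to 15, D.
C vs G: C preferred on 1 ballot; G wins 16–1.
C vs H: H wins 15–2.
D vs G: G wins 12–5.
D vs H: 1 to 16, H.
G vs H: 5+1 = 6 for G, 11 for H — H by 11–6.
H defeats every rival head-to-head and is the Condorcet winner.

H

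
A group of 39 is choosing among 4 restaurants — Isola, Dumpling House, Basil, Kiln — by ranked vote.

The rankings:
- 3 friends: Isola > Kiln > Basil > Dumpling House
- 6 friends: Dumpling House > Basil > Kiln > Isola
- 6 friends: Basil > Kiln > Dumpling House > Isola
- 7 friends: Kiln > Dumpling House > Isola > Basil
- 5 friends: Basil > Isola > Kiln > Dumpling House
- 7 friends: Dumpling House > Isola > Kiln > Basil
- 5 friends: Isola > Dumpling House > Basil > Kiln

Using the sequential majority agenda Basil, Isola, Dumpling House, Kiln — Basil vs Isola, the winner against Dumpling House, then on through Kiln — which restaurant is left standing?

Round 1: Basil vs Isola — 17–22, Isola advances.
Round 2: Isola vs Dumpling House — 13–26, Dumpling House advances.
Round 3: Dumpling House vs Kiln — 18–21, Kiln advances.
Kiln survives the agenda.

Kiln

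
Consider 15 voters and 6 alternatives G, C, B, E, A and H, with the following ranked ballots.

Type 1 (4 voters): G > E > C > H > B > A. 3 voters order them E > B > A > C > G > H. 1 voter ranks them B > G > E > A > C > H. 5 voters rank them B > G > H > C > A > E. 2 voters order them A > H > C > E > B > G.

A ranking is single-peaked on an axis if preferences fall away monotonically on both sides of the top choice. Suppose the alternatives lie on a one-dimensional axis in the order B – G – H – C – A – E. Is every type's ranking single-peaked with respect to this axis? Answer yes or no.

Axis positions: B=1, G=2, H=3, C=4, A=5, E=6.
Type 1: ranking walks positions 2-6-4-3-1-5; E is ranked above H even though H lies between E and the peak G on the axis — preferences dip and rise again. Not single-peaked.
Type 2: ranking walks positions 6-1-5-4-2-3; B is ranked above A even though A lies between B and the peak E on the axis — preferences dip and rise again. Not single-peaked.
Type 3: ranking walks positions 1-2-6-5-4-3; E is ranked above H even though H lies between E and the peak B on the axis — preferences dip and rise again. Not single-peaked.
Type 4 (peak B at position 1): ranking walks positions 1-2-3-4-5-6, expanding outward from the peak — single-peaked.
Type 5: ranking walks positions 5-3-4-6-1-2; H is ranked above C even though C lies between H and the peak A on the axis — preferences dip and rise again. Not single-peaked.
Type 1 violates single-peakedness, so the profile is not single-peaked on this axis.

no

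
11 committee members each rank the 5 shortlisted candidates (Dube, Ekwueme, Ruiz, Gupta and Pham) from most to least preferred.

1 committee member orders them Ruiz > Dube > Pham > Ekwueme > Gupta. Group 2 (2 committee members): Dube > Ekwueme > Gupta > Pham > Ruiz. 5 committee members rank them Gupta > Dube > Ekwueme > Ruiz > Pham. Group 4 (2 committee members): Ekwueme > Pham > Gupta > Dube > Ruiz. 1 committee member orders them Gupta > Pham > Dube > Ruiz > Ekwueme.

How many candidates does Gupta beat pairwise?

Gupta against each rival (11 committee members):
Gupta vs Dube: 8 to 3, Gupta.
Gupta vs Ekwueme: 5+1 = 6 for Gupta, 5 for Ekwueme — Gupta by 6–5.
Gupta vs Ruiz: 10 to 1, Gupta.
Gupta–Pham: Gupta 8–3.
Gupta beats Dube, Ekwueme, Ruiz, Pham — 4 pairwise wins.

4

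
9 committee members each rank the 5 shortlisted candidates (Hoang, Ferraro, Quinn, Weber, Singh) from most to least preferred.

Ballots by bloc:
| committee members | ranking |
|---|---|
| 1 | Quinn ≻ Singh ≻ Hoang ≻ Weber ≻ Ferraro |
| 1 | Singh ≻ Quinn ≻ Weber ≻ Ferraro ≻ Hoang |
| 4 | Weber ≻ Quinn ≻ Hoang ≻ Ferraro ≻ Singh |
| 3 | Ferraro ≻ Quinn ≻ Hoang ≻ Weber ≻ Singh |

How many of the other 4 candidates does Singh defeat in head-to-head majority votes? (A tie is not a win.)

Singh against each rival (9 committee members):
Singh vs Hoang: Hoang wins 7–2.
Singh vs Ferraro: Ferraro wins 7–2.
Singh vs Quinn: Quinn, 8–1.
Singh vs Weber: Weber wins 7–2.
Singh beats no one; loses to Hoang, Ferraro, Quinn, Weber — 0 pairwise wins.

0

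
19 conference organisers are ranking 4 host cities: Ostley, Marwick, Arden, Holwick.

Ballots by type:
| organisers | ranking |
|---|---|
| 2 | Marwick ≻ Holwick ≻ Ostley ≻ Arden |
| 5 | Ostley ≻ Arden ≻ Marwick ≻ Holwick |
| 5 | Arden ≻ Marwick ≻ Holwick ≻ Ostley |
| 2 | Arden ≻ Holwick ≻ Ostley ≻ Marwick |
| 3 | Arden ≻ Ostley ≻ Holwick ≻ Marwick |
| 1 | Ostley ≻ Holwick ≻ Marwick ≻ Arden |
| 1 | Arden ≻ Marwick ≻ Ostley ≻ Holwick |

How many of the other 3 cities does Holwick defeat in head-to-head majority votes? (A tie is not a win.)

0

Holwick against each rival (19 organisers):
Holwick–Ostley: Ostley 10–9.
Holwick vs Marwick: Holwick preferred on 2+3+1 = 6 ballots; Marwick wins 13–6.
Holwick vs Arden: Holwick is ranked higher on 2+1 = 3 ballots, Arden on 16. Arden wins 16–3.
Holwick beats no one; loses to Ostley, Marwick, Arden — 0 pairwise wins.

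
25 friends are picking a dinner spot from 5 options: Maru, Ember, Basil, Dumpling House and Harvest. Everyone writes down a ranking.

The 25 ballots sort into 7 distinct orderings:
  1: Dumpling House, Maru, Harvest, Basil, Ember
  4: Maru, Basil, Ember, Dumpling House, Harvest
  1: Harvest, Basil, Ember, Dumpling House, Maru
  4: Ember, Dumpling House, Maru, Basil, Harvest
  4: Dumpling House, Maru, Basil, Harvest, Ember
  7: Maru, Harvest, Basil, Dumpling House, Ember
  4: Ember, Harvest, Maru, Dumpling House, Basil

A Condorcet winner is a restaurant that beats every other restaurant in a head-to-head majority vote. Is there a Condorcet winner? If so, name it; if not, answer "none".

Check each pair by majority over 25 ballots:
Maru vs Ember: Maru wins 16–9.
Maru vs Basil: 1+4+4+4+7+4 = 24 for Maru, 1 for Basil — Maru by 24–1.
Maru vs Dumpling House: Maru is ranked higher on 4+7+4 = 15 ballots, Dumpling House on 10. Maru wins 15–10.
Maru vs Harvest: Maru is ranked higher on 1+4+4+4+7 = 20 ballots, Harvest on 5. Maru wins 20–5.
Ember vs Basil: Basil, 17–8.
Ember vs Dumpling House: 4+1+4+4 = 13 for Ember, 12 for Dumpling House — Ember by 13–12.
Ember vs Harvest: 12 to 13, Harvest.
Basil vs Dumpling House: 12 to 13, Dumpling House.
Basil vs Harvest: 4+4+4 = 12 for Basil, 13 for Harvest — Harvest by 13–12.
Dumpling House vs Harvest: Dumpling House wins 13–12.
Maru defeats every rival head-to-head and is the Condorcet winner.

Maru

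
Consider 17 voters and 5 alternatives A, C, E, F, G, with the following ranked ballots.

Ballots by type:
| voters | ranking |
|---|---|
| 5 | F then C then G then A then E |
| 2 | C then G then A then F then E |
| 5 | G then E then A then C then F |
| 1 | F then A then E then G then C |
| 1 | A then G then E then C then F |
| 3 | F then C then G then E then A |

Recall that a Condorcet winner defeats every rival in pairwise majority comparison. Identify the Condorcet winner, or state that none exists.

F

Pairwise majorities:
A–C: C 10–7.
A vs E: A, 9–8.
A–F: F 9–8.
A–G: G 15–2.
C vs E: 5+2+3 = 10 for C, 7 for E — C by 10–7.
C vs F: C preferred on 2+5+1 = 8 ballots; F wins 9–8.
C vs G: 5+2+3 = 10 for C, 7 for G — C by 10–7.
E vs F: E is ranked higher on 5+1 = 6 ballots, F on 11. F wins 11–6.
E vs G: G wins 16–1.
F vs G: 9 to 8, F.
Only F has no losses; F is the Condorcet winner.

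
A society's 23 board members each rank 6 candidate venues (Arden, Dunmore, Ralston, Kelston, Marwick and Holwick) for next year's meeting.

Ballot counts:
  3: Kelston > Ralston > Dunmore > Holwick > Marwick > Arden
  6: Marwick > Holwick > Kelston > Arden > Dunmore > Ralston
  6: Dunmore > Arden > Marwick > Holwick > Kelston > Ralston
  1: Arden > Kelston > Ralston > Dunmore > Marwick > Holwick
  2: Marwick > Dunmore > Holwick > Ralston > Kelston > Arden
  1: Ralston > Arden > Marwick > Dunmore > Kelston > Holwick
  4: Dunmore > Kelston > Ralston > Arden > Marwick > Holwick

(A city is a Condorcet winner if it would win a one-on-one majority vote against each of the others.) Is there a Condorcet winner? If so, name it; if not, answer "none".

Dunmore

Head-to-head results (23 organisers):
Arden vs Dunmore: Dunmore, 15–8.
Arden–Ralston: Arden 13–10.
Arden vs Kelston: Kelston wins 15–8.
Arden vs Marwick: Arden, 12–11.
Arden vs Holwick: Arden wins 12–11.
Dunmore vs Ralston: Dunmore, 18–5.
Dunmore vs Kelston: Dunmore wins 13–10.
Dunmore–Marwick: Dunmore 14–9.
Dunmore vs Holwick: Dunmore, 17–6.
Ralston vs Kelston: Kelston wins 20–3.
Ralston vs Marwick: Marwick wins 14–9.
Ralston vs Holwick: Holwick wins 14–9.
Kelston–Marwick: Marwick 15–8.
Kelston–Holwick: Holwick 14–9.
Marwick–Holwick: Marwick 20–3.
Dunmore defeats every rival head-to-head and is the Condorcet winner.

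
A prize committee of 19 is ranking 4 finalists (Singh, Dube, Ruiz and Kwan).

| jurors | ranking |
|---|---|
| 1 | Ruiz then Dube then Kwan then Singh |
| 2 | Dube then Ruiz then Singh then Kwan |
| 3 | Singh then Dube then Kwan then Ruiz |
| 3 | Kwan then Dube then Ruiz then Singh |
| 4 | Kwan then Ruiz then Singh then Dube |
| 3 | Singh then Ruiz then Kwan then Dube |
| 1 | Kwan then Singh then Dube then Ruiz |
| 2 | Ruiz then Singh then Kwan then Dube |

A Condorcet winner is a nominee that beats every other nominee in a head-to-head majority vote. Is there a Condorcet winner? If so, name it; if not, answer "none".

none

Head-to-head results (19 jurors):
Singh vs Dube: Singh preferred on 3+4+3+1+2 = 13 ballots; Singh wins 13–6.
Singh vs Ruiz: 7 to 12, Ruiz.
Singh vs Kwan: Singh is ranked higher on 2+3+3+2 = 10 ballots, Kwan on 9. Singh wins 10–9.
Dube vs Ruiz: Dube is ranked higher on 2+3+3+1 = 9 ballots, Ruiz on 10. Ruiz wins 10–9.
Dube vs Kwan: Dube is ranked higher on 1+2+3 = 6 ballots, Kwan on 13. Kwan wins 13–6.
Ruiz vs Kwan: Ruiz is ranked higher on 1+2+3+2 = 8 ballots, Kwan on 11. Kwan wins 11–8.
Each nominee drops at least one matchup (Singh loses to Ruiz; Dube loses to Singh; Ruiz loses to Kwan; Kwan loses to Singh); the cycle Singh → Kwan → Ruiz → Singh rules out a Condorcet winner.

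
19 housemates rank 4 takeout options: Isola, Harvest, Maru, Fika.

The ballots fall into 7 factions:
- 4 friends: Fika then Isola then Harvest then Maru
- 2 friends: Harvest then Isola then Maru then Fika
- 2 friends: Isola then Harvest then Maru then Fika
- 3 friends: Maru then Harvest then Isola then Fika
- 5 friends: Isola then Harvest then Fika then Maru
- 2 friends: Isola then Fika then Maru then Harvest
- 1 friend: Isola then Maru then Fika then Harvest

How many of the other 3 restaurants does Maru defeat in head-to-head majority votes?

Maru against each rival (19 friends):
Maru vs Isola: Maru is ranked higher on 3 ballots, Isola on 16. Isola wins 16–3.
Maru vs Harvest: Harvest wins 13–6.
Maru vs Fika: 2+2+3+1 = 8 for Maru, 11 for Fika — Fika by 11–8.
Maru beats no one; loses to Isola, Harvest, Fika — 0 pairwise wins.

0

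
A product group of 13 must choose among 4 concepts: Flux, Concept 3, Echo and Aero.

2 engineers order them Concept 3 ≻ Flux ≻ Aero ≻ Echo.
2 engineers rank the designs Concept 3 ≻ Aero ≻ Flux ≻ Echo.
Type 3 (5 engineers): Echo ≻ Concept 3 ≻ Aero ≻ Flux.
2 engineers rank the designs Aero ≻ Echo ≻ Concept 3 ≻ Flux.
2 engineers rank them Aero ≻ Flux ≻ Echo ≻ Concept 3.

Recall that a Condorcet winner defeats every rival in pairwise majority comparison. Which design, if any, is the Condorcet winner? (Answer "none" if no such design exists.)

none

Pairwise majorities:
Flux vs Concept 3: Concept 3, 11–2.
Flux vs Echo: Echo, 7–6.
Flux vs Aero: Aero, 11–2.
Concept 3–Echo: Echo 9–4.
Concept 3–Aero: Concept 3 9–4.
Echo vs Aero: Aero wins 8–5.
Every design loses at least once (Flux loses to Concept 3; Concept 3 loses to Echo; Echo loses to Aero; Aero loses to Concept 3). The majority relation contains the cycle Concept 3 beats Aero beats Echo beats Concept 3, so there is no Condorcet winner.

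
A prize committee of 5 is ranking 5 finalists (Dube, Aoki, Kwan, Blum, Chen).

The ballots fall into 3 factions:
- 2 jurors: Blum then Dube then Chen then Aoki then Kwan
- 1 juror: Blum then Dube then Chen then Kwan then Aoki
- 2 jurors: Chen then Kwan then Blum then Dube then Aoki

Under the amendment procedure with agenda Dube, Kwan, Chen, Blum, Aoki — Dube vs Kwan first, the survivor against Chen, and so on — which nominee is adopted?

Round 1: Dube vs Kwan — 3–2, Dube advances.
Round 2: Dube vs Chen — 3–2, Dube advances.
Round 3: Dube vs Blum — 0–5, Blum advances.
Round 4: Blum vs Aoki — 5–0, Blum advances.
The agenda winner is Blum.

Blum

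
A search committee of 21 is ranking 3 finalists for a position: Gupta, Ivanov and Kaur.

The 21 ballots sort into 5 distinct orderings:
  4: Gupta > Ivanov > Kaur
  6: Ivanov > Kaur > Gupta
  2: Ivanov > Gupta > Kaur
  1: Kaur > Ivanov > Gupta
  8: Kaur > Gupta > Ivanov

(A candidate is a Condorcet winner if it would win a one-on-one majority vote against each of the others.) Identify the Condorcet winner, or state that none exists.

Pairwise majorities:
Gupta vs Ivanov: Gupta preferred on 4+8 = 12 ballots; Gupta wins 12–9.
Gupta vs Kaur: Kaur wins 15–6.
Ivanov vs Kaur: Ivanov preferred on 4+6+2 = 12 ballots; Ivanov wins 12–9.
Each candidate drops at least one matchup (Gupta loses to Kaur; Ivanov loses to Gupta; Kaur loses to Ivanov); the cycle Gupta → Ivanov → Kaur → Gupta rules out a Condorcet winner.

none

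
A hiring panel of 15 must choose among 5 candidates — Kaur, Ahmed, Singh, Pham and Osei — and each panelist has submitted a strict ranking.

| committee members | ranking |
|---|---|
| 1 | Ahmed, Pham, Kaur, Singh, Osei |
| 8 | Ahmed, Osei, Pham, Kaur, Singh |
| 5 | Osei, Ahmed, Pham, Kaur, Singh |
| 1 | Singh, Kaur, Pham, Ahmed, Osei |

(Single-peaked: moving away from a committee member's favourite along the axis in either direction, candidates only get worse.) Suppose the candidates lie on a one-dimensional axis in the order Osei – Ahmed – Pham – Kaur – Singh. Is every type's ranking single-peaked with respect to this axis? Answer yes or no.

Axis positions: Osei=1, Ahmed=2, Pham=3, Kaur=4, Singh=5.
Type 1 (peak Ahmed at position 2): ranking walks positions 2-3-4-5-1, expanding outward from the peak — single-peaked.
Type 2 (peak Ahmed at position 2): ranking walks positions 2-1-3-4-5, expanding outward from the peak — single-peaked.
Type 3 (peak Osei at position 1): ranking walks positions 1-2-3-4-5, expanding outward from the peak — single-peaked.
Type 4 (peak Singh at position 5): ranking walks positions 5-4-3-2-1, expanding outward from the peak — single-peaked.
Every ranking is single-peaked on this axis.

yes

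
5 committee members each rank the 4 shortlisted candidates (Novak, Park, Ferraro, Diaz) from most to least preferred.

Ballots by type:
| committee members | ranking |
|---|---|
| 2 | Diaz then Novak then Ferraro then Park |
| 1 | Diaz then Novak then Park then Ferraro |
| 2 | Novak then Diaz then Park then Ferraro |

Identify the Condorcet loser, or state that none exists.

Head-to-head results (5 committee members):
Novak vs Park: Novak wins 5–0.
Novak vs Ferraro: Novak wins 5–0.
Novak–Diaz: Diaz 3–2.
Park vs Ferraro: Park is ranked higher on 1+2 = 3 ballots, Ferraro on 2. Park wins 3–2.
Park–Diaz: Diaz 5–0.
Ferraro–Diaz: Diaz 5–0.
Only Ferraro has no wins; Ferraro is the Condorcet loser.

Ferraro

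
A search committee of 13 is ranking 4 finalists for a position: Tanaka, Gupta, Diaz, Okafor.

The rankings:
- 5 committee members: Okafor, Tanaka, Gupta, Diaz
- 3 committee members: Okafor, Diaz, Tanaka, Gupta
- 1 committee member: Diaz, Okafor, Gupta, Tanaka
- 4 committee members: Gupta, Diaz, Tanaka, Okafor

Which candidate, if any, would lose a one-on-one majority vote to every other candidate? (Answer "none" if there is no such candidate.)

Head-to-head results (13 committee members):
Tanaka vs Gupta: 8 to 5, Tanaka.
Tanaka vs Diaz: Diaz, 8–5.
Tanaka vs Okafor: Tanaka is ranked higher on 4 ballots, Okafor on 9. Okafor wins 9–4.
Gupta vs Diaz: Gupta, 9–4.
Gupta vs Okafor: Okafor wins 9–4.
Diaz vs Okafor: 1+4 = 5 for Diaz, 8 for Okafor — Okafor by 8–5.
Every candidate wins at least one matchup (Tanaka beats Gupta; Gupta beats Diaz; Diaz beats Tanaka; Okafor beats Tanaka), so there is no Condorcet loser.

none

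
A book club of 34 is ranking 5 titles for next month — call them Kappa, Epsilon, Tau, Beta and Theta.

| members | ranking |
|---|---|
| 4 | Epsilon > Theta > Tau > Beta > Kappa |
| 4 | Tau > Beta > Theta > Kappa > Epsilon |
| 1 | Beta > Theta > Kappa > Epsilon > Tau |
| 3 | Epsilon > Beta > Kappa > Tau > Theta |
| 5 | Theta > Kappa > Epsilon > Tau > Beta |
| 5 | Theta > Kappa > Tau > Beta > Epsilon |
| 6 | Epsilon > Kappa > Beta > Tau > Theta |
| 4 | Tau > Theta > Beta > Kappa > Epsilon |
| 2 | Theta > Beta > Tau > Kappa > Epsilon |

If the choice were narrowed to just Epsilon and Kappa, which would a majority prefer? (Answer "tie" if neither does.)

Ballots ranking Epsilon above Kappa: 4 + 3 + 6 = 13.
Ballots ranking Kappa above Epsilon: 34 − 13 = 21.
Kappa wins the head-to-head 21–13.

Kappa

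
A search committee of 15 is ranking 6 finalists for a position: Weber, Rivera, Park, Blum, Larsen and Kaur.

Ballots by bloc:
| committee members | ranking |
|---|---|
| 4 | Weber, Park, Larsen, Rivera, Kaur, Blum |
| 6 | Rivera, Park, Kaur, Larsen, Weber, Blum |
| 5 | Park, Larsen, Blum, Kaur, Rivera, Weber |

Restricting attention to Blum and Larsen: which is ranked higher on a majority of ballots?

Larsen

No ballot ranks Blum above Larsen: 0.
Ballots ranking Larsen above Blum: 15 − 0 = 15.
Larsen wins the head-to-head 15–0.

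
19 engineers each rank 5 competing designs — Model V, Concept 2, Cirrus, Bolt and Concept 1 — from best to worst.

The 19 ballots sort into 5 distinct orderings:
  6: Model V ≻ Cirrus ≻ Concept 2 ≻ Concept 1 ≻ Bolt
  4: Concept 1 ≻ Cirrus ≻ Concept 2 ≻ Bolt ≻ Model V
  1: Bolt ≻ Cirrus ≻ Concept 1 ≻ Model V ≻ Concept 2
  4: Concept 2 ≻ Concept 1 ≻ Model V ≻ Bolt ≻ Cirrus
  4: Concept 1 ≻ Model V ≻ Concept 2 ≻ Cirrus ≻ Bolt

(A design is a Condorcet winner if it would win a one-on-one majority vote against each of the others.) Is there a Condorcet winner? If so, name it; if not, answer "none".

Head-to-head results (19 engineers):
Model V vs Concept 2: Model V, 11–8.
Model V–Cirrus: Model V 14–5.
Model V vs Bolt: 14 to 5, Model V.
Model V vs Concept 1: Concept 1 wins 13–6.
Concept 2 vs Cirrus: Concept 2 preferred on 4+4 = 8 ballots; Cirrus wins 11–8.
Concept 2 vs Bolt: 18 to 1, Concept 2.
Concept 2–Concept 1: Concept 2 10–9.
Cirrus vs Bolt: Cirrus is ranked higher on 6+4+4 = 14 ballots, Bolt on 5. Cirrus wins 14–5.
Cirrus vs Concept 1: Cirrus is ranked higher on 6+1 = 7 ballots, Concept 1 on 12. Concept 1 wins 12–7.
Bolt vs Concept 1: Concept 1 wins 18–1.
No design is unbeaten: Model V loses to Concept 1; Concept 2 loses to Model V; Cirrus loses to Model V; Bolt loses to Model V; Concept 1 loses to Concept 2. In particular Model V → Concept 2 → Concept 1 → Model V is a majority cycle — no Condorcet winner exists.

none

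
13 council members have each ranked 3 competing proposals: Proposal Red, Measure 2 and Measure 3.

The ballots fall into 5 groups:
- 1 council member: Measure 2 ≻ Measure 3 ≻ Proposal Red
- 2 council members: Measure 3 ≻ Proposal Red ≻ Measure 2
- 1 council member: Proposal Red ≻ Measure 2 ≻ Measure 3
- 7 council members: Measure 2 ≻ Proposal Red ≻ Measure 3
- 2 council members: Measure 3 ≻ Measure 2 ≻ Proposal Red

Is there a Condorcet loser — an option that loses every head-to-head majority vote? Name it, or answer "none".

Pairwise majorities:
Proposal Red vs Measure 2: Measure 2, 10–3.
Proposal Red vs Measure 3: Proposal Red wins 8–5.
Measure 2–Measure 3: Measure 2 9–4.
Measure 3 loses to every other option — it is the Condorcet loser.

Measure 3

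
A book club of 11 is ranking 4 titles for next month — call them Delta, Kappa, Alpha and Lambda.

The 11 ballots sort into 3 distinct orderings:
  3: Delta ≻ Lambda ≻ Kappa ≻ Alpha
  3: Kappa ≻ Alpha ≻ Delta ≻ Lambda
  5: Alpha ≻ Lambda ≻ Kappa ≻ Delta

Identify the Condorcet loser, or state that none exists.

Pairwise majorities:
Delta vs Kappa: Kappa wins 8–3.
Delta vs Alpha: Alpha wins 8–3.
Delta vs Lambda: 6 to 5, Delta.
Kappa vs Alpha: Kappa is ranked higher on 3+3 = 6 ballots, Alpha on 5. Kappa wins 6–5.
Kappa vs Lambda: Lambda wins 8–3.
Alpha vs Lambda: Alpha, 8–3.
Each book has at least one pairwise win (Delta beats Lambda; Kappa beats Delta; Alpha beats Delta; Lambda beats Kappa) — no Condorcet loser.

none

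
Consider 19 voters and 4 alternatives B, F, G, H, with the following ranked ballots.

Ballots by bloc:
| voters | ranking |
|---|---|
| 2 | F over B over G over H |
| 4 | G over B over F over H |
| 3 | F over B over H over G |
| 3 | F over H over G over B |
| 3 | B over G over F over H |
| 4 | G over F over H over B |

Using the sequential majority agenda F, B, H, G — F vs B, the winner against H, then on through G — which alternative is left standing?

Round 1: F vs B — 12–7, F advances.
Round 2: F vs H — 19–0, F advances.
Round 3: F vs G — 8–11, G advances.
G survives the agenda.

G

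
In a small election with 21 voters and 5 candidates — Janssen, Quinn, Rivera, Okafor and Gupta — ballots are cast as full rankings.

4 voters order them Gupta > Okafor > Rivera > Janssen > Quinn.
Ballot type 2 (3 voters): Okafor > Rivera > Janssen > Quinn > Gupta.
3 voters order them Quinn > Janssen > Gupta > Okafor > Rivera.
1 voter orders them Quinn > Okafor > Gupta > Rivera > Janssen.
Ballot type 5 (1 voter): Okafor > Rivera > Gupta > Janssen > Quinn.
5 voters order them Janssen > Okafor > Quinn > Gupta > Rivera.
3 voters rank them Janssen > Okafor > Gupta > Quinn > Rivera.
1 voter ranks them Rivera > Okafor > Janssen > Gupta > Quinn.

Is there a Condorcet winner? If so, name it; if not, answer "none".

Pairwise majorities:
Janssen vs Quinn: Janssen wins 17–4.
Janssen vs Rivera: Janssen wins 11–10.
Janssen–Okafor: Janssen 11–10.
Janssen vs Gupta: Janssen, 15–6.
Quinn vs Rivera: Quinn, 12–9.
Quinn vs Okafor: Okafor wins 17–4.
Quinn vs Gupta: Quinn, 12–9.
Rivera–Okafor: Okafor 20–1.
Rivera vs Gupta: Gupta wins 16–5.
Okafor vs Gupta: Okafor, 14–7.
Only Janssen has no losses; Janssen is the Condorcet winner.

Janssen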